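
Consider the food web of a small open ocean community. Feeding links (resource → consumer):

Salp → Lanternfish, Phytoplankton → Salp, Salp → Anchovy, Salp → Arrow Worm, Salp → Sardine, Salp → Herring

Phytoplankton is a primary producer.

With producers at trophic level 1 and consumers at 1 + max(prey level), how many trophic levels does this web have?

Producers (level 1): Phytoplankton.
Phytoplankton → Salp → Anchovy gives Anchovy level 3.
No species has a prey at level 3, so no species reaches level 4.

3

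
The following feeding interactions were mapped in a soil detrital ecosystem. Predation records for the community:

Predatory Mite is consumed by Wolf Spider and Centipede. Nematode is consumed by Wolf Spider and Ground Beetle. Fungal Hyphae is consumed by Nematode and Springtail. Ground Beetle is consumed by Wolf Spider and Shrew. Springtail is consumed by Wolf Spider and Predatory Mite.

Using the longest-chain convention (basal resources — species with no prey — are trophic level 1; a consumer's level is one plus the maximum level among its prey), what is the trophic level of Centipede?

Trophic level 4

Fungal Hyphae has no prey (basal) → level 1.
Springtail eats Fungal Hyphae → level 2.
Predatory Mite eats Springtail → level 3.
Centipede eats Predatory Mite → level 4.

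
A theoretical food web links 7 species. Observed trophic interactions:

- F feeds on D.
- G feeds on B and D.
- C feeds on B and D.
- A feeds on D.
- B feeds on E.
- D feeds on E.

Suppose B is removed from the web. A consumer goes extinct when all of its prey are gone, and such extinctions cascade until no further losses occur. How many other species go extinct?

0

Remove B.
Every predator of it retains at least one other prey: G still has D; C still has D.
No consumer loses all prey, so no secondary extinctions occur.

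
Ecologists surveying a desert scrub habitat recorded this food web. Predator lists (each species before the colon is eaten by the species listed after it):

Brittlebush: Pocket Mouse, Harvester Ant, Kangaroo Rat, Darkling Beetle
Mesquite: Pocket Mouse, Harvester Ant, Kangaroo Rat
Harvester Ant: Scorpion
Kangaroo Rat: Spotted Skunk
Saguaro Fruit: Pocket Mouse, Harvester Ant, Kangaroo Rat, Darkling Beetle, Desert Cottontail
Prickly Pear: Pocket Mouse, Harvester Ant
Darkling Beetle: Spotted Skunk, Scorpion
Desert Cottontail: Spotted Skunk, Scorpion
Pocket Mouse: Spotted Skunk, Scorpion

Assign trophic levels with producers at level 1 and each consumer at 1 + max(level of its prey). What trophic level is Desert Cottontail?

Trophic level 2

Saguaro Fruit is a producer → level 1.
Desert Cottontail eats Saguaro Fruit → level 2.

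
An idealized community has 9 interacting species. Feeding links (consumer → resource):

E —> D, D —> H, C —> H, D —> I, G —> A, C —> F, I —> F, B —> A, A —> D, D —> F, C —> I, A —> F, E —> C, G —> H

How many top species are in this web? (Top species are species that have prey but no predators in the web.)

3

Top species (has prey, but nothing eats it): E, B, G.
Count: 3.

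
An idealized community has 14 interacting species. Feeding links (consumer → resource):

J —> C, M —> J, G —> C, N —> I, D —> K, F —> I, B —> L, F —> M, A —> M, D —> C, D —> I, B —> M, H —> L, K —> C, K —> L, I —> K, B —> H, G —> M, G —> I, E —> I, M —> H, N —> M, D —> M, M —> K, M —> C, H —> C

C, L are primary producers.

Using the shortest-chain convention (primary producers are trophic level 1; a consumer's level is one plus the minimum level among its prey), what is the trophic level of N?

Trophic level 3

C is a producer → level 1.
M eats C → level 2.
N eats M → level 3.
No prey of N is below level 2, so 3 is the minimum.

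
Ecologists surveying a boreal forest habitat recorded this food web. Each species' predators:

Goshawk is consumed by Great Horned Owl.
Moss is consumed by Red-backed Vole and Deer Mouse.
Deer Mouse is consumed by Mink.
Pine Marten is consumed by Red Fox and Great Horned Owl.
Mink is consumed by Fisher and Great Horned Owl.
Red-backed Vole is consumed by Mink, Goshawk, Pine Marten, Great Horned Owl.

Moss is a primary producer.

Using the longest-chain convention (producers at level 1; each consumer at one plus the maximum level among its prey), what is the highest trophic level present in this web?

4

Producers (level 1): Moss.
Moss → Red-backed Vole → Mink → Fisher gives Fisher level 4.
No species has a prey at level 4, so no species reaches level 5.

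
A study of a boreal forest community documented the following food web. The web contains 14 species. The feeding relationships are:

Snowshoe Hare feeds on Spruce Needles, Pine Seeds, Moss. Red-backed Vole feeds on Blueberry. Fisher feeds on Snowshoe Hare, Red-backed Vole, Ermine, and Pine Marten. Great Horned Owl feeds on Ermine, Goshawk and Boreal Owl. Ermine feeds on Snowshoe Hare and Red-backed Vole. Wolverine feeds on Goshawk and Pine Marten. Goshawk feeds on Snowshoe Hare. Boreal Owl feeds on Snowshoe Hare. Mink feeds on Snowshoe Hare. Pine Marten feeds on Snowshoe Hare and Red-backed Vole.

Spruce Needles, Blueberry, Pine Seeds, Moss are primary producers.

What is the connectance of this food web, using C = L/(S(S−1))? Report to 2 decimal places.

C = 0.11

The web has S = 14 species and L = 20 feeding links.
C = L / (S(S−1)) = 20 / 182 = 0.1099 ≈ 0.11.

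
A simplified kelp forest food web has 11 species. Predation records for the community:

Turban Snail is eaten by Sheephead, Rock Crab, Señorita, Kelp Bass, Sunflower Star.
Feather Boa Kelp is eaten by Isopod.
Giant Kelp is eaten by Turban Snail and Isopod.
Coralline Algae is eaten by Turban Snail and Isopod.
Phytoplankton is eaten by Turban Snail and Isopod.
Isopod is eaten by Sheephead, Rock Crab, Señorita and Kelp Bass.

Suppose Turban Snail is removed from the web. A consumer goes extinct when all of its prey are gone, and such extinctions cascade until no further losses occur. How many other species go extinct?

Remove Turban Snail.
Round 1: Sunflower Star (all prey gone) → extinct.
No further losses. Total secondary extinctions: 1.

1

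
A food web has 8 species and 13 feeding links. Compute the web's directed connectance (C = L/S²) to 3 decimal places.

C = 0.203

The web has S = 8 species and L = 13 feeding links.
C = L / S² = 13 / 64 = 0.2031 ≈ 0.203.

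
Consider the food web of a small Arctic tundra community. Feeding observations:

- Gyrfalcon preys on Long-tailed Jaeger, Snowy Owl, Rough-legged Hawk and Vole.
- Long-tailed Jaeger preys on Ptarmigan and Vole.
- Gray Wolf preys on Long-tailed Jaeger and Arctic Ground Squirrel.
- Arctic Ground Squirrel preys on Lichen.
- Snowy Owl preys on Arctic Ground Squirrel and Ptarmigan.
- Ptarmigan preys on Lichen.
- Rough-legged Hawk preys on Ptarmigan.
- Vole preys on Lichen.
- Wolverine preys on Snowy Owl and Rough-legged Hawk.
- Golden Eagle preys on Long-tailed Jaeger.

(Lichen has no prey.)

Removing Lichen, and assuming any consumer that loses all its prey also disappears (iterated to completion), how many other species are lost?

10

Remove Lichen.
Round 1: Vole (all prey gone), Arctic Ground Squirrel (all prey gone), Ptarmigan (all prey gone) → extinct.
Round 2: Snowy Owl (all prey gone), Long-tailed Jaeger (all prey gone), Rough-legged Hawk (all prey gone) → extinct.
Round 3: Gyrfalcon (all prey gone), Gray Wolf (all prey gone), Wolverine (all prey gone), Golden Eagle (all prey gone) → extinct.
No further losses. Total secondary extinctions: 10.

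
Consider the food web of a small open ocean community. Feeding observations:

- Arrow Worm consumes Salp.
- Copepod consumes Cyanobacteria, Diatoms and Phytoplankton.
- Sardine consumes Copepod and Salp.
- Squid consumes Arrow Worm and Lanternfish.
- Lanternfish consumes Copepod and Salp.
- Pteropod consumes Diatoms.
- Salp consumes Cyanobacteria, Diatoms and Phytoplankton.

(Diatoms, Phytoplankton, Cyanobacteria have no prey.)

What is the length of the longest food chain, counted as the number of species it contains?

One longest chain: Diatoms → Copepod → Lanternfish → Squid.
It has 4 species and 3 links.

4 species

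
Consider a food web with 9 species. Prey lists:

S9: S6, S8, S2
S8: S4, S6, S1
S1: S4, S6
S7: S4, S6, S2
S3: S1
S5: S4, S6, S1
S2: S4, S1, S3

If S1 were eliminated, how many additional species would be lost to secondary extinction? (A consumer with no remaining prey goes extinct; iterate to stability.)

1

Remove S1.
Round 1: S3 (all prey gone) → extinct.
No further losses. Total secondary extinctions: 1.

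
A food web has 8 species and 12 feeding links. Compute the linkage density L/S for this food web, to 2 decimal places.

There are L = 12 links among S = 8 species.
L/S = 12/8 = 1.5000 ≈ 1.50.

L/S = 1.50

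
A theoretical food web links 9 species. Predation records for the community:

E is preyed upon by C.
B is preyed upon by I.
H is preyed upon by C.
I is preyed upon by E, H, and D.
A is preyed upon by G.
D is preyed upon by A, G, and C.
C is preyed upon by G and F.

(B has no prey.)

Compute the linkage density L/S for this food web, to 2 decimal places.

There are L = 12 links among S = 9 species.
L/S = 12/9 = 1.3333 ≈ 1.33.

L/S = 1.33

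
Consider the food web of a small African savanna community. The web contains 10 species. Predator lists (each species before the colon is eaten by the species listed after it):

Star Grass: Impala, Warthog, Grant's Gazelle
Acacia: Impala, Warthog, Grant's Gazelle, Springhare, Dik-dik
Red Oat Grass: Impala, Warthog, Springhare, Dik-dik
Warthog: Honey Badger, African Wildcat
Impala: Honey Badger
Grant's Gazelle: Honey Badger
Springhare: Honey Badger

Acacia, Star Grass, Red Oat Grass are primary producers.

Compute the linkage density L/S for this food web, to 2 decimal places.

There are L = 17 links among S = 10 species.
L/S = 17/10 = 1.7000 ≈ 1.70.

L/S = 1.70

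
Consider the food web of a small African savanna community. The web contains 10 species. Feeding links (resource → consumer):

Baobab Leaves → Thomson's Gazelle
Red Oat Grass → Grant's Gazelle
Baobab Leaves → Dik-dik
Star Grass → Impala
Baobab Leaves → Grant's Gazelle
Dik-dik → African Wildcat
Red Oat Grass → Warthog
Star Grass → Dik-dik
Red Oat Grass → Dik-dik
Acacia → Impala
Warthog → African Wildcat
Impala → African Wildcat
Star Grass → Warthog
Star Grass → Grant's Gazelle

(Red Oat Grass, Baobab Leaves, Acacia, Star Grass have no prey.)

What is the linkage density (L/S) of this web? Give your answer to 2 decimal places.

There are L = 14 links among S = 10 species.
L/S = 14/10 = 1.4000 ≈ 1.40.

L/S = 1.40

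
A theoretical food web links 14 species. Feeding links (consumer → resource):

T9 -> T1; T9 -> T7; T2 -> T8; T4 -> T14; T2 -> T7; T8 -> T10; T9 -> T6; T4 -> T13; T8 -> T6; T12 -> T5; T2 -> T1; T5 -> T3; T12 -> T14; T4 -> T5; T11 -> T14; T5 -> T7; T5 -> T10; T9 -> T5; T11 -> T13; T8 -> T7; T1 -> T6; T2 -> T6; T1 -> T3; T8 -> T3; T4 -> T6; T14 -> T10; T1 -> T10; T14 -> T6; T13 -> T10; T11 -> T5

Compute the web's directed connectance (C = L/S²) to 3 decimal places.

C = 0.153

The web has S = 14 species and L = 30 feeding links.
C = L / S² = 30 / 196 = 0.1531 ≈ 0.153.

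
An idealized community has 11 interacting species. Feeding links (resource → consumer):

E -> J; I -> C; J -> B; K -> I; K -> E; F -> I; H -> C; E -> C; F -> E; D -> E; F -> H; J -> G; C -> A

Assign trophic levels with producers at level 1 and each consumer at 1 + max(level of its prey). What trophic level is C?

Trophic level 3

K is a producer → level 1.
I eats K (level 1); other prey at levels: F 1 → level 2.
C eats I (level 2); other prey at levels: E 2, H 2 → level 3.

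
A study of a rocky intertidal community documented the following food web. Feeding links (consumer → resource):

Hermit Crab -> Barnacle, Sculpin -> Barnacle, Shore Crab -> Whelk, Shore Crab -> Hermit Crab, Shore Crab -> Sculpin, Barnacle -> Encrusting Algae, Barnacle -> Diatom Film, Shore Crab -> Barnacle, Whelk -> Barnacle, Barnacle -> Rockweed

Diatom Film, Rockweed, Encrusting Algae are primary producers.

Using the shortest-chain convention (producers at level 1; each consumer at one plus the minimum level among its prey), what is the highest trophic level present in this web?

3

Producers (level 1): Diatom Film, Rockweed, Encrusting Algae.
Following each consumer down to its lowest-level prey: Diatom Film → Barnacle → Hermit Crab (levels 1 through 3).
All prey of Hermit Crab (Barnacle 2) are at level 2 or above, so Hermit Crab is at level 1 + 2 = 3.
Every consumer has at least one prey at level 2 or below, so none exceeds level 3.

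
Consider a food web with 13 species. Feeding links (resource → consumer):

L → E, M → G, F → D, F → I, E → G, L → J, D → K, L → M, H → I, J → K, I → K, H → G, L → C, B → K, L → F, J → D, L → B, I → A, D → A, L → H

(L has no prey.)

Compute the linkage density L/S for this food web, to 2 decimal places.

There are L = 20 links among S = 13 species.
L/S = 20/13 = 1.5385 ≈ 1.54.

L/S = 1.54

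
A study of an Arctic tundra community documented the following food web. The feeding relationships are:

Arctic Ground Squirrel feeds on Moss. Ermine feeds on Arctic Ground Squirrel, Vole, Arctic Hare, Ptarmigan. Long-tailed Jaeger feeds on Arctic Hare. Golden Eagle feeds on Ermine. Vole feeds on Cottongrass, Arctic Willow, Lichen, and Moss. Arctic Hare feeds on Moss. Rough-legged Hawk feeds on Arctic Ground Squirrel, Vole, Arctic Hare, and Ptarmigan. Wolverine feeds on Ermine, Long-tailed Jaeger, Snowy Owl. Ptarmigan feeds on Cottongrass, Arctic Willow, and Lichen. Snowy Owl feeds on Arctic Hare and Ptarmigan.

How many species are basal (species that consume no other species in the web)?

Basal species (no prey listed): Arctic Willow, Moss, Lichen, Cottongrass.
Count: 4.

4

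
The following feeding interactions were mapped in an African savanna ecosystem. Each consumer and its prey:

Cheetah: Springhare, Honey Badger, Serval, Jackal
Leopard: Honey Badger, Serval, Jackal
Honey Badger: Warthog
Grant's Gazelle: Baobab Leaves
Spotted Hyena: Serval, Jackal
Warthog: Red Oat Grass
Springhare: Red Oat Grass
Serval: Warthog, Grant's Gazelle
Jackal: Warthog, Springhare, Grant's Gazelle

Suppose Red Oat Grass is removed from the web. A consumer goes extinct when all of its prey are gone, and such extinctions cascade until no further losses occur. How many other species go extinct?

3

Remove Red Oat Grass.
Round 1: Warthog (all prey gone), Springhare (all prey gone) → extinct.
Round 2: Honey Badger (all prey gone) → extinct.
No further losses. Total secondary extinctions: 3.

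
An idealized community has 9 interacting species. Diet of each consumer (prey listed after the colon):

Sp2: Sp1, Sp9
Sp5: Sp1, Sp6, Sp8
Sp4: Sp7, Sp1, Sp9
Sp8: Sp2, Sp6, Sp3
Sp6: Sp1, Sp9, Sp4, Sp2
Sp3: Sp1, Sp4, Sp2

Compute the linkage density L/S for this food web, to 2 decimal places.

L/S = 2.00

There are L = 18 links among S = 9 species.
L/S = 18/9 = 2.0000 ≈ 2.00.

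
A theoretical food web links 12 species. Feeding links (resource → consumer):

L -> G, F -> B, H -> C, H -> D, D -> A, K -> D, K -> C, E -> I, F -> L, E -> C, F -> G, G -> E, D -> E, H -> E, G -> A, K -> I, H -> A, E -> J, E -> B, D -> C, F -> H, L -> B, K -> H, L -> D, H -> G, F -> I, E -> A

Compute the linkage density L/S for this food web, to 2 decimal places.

There are L = 27 links among S = 12 species.
L/S = 27/12 = 2.2500 ≈ 2.25.

L/S = 2.25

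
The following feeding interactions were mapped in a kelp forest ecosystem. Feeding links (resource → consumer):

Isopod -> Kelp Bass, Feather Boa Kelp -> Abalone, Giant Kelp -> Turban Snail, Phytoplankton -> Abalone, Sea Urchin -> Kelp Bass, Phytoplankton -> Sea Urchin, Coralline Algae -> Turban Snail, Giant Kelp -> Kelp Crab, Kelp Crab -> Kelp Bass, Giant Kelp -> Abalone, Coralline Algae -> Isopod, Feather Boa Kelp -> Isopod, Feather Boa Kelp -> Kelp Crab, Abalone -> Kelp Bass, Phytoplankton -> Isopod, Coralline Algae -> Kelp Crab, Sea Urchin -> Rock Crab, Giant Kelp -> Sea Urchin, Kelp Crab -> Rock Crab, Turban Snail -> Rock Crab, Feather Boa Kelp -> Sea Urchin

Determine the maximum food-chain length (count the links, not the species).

2 links

One longest chain: Coralline Algae → Kelp Crab → Rock Crab.
It has 3 species and 2 links.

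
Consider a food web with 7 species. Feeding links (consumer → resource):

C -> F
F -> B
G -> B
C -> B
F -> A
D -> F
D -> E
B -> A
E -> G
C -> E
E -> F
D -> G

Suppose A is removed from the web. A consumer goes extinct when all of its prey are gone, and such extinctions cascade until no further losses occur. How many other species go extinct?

6

Remove A.
Round 1: B (all prey gone) → extinct.
Round 2: G (all prey gone), F (all prey gone) → extinct.
Round 3: E (all prey gone) → extinct.
Round 4: C (all prey gone), D (all prey gone) → extinct.
No further losses. Total secondary extinctions: 6.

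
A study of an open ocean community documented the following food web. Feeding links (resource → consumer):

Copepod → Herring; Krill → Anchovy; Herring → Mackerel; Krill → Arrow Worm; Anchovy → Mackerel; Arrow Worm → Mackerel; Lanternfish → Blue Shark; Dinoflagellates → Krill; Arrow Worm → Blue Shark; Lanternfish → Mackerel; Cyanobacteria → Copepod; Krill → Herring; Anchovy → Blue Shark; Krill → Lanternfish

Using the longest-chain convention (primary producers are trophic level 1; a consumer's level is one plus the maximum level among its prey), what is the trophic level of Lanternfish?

Trophic level 3

Dinoflagellates is a producer → level 1.
Krill eats Dinoflagellates → level 2.
Lanternfish eats Krill → level 3.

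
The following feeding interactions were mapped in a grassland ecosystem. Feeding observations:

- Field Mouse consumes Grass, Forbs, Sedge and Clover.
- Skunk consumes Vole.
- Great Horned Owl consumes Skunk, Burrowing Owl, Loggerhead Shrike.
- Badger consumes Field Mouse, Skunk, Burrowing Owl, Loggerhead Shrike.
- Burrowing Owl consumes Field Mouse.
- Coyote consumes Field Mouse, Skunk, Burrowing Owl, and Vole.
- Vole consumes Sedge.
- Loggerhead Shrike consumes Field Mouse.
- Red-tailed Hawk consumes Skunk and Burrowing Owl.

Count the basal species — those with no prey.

Basal species (no prey listed): Forbs, Sedge, Grass, Clover.
Count: 4.

4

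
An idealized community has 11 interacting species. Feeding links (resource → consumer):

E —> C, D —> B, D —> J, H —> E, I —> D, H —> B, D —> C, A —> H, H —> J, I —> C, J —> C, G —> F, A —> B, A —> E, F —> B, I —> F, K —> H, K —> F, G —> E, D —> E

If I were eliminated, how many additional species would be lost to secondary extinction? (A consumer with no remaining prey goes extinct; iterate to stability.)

1

Remove I.
Round 1: D (all prey gone) → extinct.
No further losses. Total secondary extinctions: 1.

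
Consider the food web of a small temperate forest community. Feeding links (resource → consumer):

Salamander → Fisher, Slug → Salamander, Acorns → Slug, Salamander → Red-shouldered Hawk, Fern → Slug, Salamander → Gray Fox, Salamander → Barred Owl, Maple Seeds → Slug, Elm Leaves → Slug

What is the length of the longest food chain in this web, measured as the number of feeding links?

3 links

One longest chain: Elm Leaves → Slug → Salamander → Gray Fox.
It has 4 species and 3 links.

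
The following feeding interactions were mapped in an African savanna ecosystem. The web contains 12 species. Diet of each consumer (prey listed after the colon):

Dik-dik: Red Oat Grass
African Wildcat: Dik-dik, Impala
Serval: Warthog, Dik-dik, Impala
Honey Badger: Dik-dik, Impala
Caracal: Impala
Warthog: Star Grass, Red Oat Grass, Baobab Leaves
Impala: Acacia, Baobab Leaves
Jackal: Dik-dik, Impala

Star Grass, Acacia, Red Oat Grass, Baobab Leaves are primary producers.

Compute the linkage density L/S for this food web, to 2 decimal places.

There are L = 16 links among S = 12 species.
L/S = 16/12 = 1.3333 ≈ 1.33.

L/S = 1.33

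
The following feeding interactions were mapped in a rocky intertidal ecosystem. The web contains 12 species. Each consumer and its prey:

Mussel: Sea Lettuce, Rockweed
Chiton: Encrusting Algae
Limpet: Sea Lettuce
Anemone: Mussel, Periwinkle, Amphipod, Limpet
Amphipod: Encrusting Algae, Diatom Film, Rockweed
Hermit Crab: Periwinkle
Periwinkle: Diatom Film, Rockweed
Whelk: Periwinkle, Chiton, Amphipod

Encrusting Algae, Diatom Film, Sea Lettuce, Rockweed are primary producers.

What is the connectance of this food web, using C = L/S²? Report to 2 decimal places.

The web has S = 12 species and L = 17 feeding links.
C = L / S² = 17 / 144 = 0.1181 ≈ 0.12.

C = 0.12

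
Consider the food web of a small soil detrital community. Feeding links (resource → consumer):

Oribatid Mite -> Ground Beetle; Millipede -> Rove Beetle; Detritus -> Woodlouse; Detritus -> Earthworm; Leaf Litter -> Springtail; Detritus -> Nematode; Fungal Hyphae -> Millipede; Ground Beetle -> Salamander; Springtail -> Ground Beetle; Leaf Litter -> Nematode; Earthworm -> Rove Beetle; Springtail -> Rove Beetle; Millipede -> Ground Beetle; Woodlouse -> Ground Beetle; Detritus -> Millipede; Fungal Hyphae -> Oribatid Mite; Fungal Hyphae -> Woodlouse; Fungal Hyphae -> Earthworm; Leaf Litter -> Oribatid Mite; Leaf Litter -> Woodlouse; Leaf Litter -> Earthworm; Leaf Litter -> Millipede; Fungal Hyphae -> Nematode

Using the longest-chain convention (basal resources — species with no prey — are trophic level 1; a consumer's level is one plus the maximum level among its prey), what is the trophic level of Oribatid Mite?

Leaf Litter has no prey (basal) → level 1.
Oribatid Mite eats Leaf Litter (level 1); other prey at levels: Fungal Hyphae 1 → level 2.

Trophic level 2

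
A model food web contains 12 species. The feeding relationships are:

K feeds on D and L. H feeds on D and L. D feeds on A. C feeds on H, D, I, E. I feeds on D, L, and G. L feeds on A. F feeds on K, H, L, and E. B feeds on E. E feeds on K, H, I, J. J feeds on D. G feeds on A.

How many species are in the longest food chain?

5 species

One longest chain: A → D → J → E → B.
It has 5 species and 4 links.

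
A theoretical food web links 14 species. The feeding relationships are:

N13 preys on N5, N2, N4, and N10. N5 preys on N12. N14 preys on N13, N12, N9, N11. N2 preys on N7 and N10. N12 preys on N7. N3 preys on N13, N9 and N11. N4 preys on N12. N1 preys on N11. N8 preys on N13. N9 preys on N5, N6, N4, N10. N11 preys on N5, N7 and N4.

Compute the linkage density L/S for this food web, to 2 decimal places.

L/S = 1.79

There are L = 25 links among S = 14 species.
L/S = 25/14 = 1.7857 ≈ 1.79.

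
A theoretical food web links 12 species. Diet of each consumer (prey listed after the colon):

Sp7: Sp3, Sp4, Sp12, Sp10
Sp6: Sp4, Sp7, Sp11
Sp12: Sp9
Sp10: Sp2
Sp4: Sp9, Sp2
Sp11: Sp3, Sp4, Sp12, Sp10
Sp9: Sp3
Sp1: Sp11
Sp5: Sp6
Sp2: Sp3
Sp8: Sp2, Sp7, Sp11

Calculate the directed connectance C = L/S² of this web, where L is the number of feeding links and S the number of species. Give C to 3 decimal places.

The web has S = 12 species and L = 22 feeding links.
C = L / S² = 22 / 144 = 0.1528 ≈ 0.153.

C = 0.153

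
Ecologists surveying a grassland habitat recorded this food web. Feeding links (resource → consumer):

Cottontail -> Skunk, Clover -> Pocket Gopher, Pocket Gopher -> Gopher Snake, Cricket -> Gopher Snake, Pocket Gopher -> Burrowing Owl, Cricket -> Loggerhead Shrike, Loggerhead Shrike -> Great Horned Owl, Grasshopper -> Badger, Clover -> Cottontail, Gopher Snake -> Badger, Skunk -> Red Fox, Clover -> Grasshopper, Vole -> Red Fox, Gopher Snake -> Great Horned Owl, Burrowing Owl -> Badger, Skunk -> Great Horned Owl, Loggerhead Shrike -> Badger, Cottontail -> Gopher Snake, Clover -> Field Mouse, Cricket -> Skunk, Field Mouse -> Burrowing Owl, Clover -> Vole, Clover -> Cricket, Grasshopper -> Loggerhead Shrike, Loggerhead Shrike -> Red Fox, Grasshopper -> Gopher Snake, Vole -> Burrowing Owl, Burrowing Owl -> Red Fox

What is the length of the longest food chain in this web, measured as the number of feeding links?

3 links

One longest chain: Clover → Vole → Burrowing Owl → Red Fox.
It has 4 species and 3 links.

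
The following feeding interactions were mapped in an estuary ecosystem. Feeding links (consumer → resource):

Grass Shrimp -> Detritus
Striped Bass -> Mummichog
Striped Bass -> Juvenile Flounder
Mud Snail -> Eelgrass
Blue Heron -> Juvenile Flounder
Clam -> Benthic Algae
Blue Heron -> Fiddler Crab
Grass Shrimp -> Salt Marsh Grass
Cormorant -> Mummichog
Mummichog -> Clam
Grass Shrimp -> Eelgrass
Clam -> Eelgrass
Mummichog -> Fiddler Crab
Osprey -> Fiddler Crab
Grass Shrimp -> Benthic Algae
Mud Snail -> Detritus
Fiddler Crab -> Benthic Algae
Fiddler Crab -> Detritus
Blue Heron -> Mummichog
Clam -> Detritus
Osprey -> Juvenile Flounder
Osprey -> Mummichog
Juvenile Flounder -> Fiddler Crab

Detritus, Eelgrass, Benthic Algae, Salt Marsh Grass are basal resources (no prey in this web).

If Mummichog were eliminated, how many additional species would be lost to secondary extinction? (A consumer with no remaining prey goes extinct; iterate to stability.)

1

Remove Mummichog.
Round 1: Cormorant (all prey gone) → extinct.
No further losses. Total secondary extinctions: 1.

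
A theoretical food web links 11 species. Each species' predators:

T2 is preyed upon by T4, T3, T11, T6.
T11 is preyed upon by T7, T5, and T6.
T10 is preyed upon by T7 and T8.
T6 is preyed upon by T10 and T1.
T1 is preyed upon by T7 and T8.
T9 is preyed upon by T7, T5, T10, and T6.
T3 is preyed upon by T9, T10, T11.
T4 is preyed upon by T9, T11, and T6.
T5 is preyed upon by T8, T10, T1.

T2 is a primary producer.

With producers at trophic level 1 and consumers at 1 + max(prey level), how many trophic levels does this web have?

Producers (level 1): T2.
T2 → T3 → T9 → T6 → T1 → T7 gives T7 level 6.
No species has a prey at level 6, so no species reaches level 7.

6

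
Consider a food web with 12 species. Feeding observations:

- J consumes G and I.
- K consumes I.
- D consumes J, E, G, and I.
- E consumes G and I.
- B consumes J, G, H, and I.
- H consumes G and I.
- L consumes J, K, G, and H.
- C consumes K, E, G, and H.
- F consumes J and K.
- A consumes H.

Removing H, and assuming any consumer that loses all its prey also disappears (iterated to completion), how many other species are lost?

Remove H.
Round 1: A (all prey gone) → extinct.
No further losses. Total secondary extinctions: 1.

1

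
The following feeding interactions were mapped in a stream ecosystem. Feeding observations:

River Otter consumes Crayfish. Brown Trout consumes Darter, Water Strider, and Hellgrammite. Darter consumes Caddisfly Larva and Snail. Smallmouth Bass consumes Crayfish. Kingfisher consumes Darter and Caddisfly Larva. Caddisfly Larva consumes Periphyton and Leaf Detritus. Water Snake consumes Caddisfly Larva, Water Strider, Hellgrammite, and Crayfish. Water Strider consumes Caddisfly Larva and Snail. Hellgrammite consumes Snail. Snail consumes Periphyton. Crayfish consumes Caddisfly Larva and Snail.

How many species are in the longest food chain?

4 species

One longest chain: Periphyton → Snail → Crayfish → Smallmouth Bass.
It has 4 species and 3 links.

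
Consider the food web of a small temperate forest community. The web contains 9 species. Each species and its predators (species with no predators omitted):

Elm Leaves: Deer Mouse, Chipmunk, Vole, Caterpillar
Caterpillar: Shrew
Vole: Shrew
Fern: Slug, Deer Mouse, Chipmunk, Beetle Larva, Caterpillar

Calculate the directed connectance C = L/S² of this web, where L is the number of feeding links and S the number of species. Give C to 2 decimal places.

The web has S = 9 species and L = 11 feeding links.
C = L / S² = 11 / 81 = 0.1358 ≈ 0.14.

C = 0.14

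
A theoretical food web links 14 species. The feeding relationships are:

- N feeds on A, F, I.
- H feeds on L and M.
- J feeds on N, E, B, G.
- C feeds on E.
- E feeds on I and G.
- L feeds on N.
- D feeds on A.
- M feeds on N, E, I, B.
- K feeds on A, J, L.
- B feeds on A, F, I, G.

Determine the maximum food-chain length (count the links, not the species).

One longest chain: A → B → J → K.
It has 4 species and 3 links.

3 links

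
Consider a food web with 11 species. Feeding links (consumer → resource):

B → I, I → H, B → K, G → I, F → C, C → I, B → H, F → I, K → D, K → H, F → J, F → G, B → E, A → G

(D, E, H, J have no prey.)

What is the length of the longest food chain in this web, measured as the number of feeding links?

One longest chain: H → I → C → F.
It has 4 species and 3 links.

3 links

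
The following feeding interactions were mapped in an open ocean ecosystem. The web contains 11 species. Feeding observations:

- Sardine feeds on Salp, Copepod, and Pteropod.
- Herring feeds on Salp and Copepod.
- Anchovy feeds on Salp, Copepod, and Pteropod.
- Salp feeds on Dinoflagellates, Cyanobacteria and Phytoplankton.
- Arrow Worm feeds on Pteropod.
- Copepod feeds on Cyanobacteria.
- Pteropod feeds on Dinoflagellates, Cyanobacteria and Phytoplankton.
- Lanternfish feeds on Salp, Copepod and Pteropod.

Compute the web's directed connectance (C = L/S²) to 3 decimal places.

C = 0.157

The web has S = 11 species and L = 19 feeding links.
C = L / S² = 19 / 121 = 0.1570 ≈ 0.157.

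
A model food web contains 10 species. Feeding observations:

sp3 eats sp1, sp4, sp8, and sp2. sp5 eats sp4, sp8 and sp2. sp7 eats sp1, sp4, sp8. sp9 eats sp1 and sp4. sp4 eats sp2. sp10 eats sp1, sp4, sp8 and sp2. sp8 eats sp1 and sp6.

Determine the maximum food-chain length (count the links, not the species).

2 links

One longest chain: sp2 → sp4 → sp7.
It has 3 species and 2 links.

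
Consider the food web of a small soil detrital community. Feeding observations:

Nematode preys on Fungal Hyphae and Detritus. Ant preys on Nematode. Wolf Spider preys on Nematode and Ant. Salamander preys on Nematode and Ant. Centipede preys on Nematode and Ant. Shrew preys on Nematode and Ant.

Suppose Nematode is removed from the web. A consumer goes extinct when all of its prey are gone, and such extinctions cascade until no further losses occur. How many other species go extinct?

Remove Nematode.
Round 1: Ant (all prey gone) → extinct.
Round 2: Salamander (all prey gone), Shrew (all prey gone), Wolf Spider (all prey gone), Centipede (all prey gone) → extinct.
No further losses. Total secondary extinctions: 5.

5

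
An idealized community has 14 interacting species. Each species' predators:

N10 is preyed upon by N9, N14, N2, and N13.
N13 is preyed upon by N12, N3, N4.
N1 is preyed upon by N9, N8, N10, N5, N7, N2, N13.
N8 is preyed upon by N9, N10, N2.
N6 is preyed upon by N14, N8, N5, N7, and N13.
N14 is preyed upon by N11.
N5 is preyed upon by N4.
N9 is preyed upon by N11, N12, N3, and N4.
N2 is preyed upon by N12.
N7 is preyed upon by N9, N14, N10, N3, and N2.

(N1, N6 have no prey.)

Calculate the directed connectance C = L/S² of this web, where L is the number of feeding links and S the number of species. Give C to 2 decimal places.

The web has S = 14 species and L = 34 feeding links.
C = L / S² = 34 / 196 = 0.1735 ≈ 0.17.

C = 0.17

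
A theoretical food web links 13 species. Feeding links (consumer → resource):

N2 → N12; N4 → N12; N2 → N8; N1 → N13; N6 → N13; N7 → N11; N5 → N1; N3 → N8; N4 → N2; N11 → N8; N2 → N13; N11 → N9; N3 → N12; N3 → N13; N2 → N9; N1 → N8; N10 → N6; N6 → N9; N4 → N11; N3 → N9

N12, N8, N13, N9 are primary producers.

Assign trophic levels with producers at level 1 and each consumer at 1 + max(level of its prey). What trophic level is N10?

Trophic level 3

N13 is a producer → level 1.
N6 eats N13 (level 1); other prey at levels: N9 1 → level 2.
N10 eats N6 → level 3.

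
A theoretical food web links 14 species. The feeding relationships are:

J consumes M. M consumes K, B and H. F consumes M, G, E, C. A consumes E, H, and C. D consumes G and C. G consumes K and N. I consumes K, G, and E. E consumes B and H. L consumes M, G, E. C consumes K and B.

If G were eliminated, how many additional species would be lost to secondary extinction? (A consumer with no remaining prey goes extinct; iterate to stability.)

Remove G.
Every predator of it retains at least one other prey: L still has M, E; D still has C; I still has K, E; F still has M, C, E.
No consumer loses all prey, so no secondary extinctions occur.

0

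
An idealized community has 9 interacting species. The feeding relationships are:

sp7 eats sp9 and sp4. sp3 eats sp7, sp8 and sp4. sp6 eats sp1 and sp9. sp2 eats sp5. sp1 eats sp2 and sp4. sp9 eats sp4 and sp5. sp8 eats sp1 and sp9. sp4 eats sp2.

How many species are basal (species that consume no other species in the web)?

1

Basal species (no prey listed): sp5.
Count: 1.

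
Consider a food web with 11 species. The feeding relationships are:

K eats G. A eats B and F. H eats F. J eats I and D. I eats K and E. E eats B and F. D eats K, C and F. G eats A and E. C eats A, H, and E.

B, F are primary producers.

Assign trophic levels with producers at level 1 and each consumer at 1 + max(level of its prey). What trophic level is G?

Trophic level 3

B is a producer → level 1.
E eats B (level 1); other prey at levels: F 1 → level 2.
G eats E (level 2); other prey at levels: A 2 → level 3.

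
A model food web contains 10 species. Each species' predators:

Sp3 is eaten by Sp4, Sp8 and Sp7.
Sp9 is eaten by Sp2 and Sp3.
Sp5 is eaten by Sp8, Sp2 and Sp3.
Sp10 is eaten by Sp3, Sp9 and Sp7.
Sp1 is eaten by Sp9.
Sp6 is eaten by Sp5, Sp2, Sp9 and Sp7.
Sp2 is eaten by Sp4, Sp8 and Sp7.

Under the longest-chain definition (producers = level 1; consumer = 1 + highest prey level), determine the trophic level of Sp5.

Trophic level 2

Sp6 is a producer → level 1.
Sp5 eats Sp6 → level 2.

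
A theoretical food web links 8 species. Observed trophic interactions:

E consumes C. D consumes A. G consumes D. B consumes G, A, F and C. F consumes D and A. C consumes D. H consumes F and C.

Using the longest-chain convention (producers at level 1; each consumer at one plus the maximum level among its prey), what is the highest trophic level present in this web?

4

Producers (level 1): A.
A → D → F → H gives H level 4.
No species has a prey at level 4, so no species reaches level 5.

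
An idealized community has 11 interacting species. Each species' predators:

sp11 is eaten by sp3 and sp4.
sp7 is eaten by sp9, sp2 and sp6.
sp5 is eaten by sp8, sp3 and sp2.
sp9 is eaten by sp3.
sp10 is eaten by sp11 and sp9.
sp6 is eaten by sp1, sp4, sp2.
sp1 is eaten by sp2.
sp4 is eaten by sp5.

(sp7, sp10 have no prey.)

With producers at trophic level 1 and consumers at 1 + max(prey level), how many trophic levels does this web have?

5

Producers (level 1): sp7, sp10.
sp10 → sp11 → sp4 → sp5 → sp8 gives sp8 level 5.
No species has a prey at level 5, so no species reaches level 6.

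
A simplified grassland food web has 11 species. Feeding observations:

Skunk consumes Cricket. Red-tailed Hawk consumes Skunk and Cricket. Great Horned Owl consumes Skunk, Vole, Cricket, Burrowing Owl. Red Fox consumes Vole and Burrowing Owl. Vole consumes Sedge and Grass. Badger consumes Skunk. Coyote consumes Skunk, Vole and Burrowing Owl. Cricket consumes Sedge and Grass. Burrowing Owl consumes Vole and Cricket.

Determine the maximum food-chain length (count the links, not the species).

3 links

One longest chain: Sedge → Cricket → Burrowing Owl → Great Horned Owl.
It has 4 species and 3 links.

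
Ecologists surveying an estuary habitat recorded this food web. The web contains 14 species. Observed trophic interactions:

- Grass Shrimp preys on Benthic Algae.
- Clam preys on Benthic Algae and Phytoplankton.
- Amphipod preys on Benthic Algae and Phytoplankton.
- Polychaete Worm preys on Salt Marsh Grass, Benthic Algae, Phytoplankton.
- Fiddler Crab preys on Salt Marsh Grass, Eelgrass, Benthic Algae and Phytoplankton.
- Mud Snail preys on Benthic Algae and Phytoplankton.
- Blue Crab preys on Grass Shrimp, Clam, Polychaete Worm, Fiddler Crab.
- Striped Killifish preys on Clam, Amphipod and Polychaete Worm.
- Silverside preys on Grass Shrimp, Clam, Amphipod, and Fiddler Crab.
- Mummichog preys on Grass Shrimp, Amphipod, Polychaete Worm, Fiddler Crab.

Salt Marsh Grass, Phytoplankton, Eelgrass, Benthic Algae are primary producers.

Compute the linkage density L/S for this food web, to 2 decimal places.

L/S = 2.07

There are L = 29 links among S = 14 species.
L/S = 29/14 = 2.0714 ≈ 2.07.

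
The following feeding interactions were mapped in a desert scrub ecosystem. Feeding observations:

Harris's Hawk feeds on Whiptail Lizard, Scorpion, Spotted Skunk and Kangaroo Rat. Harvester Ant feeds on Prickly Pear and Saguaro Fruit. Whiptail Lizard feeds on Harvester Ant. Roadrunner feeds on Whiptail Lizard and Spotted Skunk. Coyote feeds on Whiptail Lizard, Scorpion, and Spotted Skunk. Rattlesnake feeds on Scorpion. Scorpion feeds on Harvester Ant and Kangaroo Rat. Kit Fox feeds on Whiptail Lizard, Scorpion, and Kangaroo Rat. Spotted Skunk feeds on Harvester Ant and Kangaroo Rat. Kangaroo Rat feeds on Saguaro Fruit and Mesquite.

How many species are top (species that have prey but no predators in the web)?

5

Top species (has prey, but nothing eats it): Coyote, Rattlesnake, Roadrunner, Harris's Hawk, Kit Fox.
Count: 5.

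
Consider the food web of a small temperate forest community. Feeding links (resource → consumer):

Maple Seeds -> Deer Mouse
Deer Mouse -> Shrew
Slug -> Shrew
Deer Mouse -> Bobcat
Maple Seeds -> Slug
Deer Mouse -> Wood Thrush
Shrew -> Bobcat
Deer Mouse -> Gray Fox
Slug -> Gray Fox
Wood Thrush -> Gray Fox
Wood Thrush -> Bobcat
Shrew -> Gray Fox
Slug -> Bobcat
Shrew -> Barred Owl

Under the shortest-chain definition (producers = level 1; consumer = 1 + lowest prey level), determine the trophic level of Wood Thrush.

Maple Seeds is a producer → level 1.
Deer Mouse eats Maple Seeds → level 2.
Wood Thrush eats Deer Mouse → level 3.
No prey of Wood Thrush is below level 2, so 3 is the minimum.

Trophic level 3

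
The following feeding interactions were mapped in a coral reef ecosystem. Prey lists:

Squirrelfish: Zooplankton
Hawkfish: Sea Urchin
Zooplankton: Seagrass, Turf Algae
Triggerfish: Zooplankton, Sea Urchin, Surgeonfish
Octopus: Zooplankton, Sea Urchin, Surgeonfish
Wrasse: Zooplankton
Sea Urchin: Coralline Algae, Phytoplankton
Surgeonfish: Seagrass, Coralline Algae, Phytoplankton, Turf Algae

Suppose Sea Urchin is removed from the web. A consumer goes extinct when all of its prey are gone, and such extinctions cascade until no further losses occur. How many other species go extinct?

1

Remove Sea Urchin.
Round 1: Hawkfish (all prey gone) → extinct.
No further losses. Total secondary extinctions: 1.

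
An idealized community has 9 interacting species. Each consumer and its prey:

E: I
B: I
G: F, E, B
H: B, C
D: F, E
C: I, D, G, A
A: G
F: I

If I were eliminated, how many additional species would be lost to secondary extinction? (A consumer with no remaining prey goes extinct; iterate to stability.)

8

Remove I.
Round 1: F (all prey gone), E (all prey gone), B (all prey gone) → extinct.
Round 2: D (all prey gone), G (all prey gone) → extinct.
Round 3: A (all prey gone) → extinct.
Round 4: C (all prey gone) → extinct.
Round 5: H (all prey gone) → extinct.
No further losses. Total secondary extinctions: 8.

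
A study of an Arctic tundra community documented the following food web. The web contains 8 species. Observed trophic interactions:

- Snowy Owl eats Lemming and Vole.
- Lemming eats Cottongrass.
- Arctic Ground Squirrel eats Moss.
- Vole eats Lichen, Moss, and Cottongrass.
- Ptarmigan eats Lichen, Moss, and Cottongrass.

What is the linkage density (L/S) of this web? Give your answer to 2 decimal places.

L/S = 1.25

There are L = 10 links among S = 8 species.
L/S = 10/8 = 1.2500 ≈ 1.25.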